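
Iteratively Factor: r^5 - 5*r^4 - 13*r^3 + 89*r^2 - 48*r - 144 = (r - 4)*(r^4 - r^3 - 17*r^2 + 21*r + 36) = (r - 4)*(r + 1)*(r^3 - 2*r^2 - 15*r + 36) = (r - 4)*(r + 1)*(r + 4)*(r^2 - 6*r + 9) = (r - 4)*(r - 3)*(r + 1)*(r + 4)*(r - 3)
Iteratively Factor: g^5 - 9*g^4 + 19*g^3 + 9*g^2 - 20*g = (g - 4)*(g^4 - 5*g^3 - g^2 + 5*g) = g*(g - 4)*(g^3 - 5*g^2 - g + 5) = g*(g - 4)*(g + 1)*(g^2 - 6*g + 5) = g*(g - 5)*(g - 4)*(g + 1)*(g - 1)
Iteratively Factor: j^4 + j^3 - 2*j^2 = (j + 2)*(j^3 - j^2) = j*(j + 2)*(j^2 - j) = j^2*(j + 2)*(j - 1)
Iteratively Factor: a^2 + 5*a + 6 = (a + 2)*(a + 3)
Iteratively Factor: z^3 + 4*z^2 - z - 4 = (z + 4)*(z^2 - 1) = (z - 1)*(z + 4)*(z + 1)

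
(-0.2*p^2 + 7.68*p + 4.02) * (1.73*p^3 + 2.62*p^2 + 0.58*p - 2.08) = -0.346*p^5 + 12.7624*p^4 + 26.9602*p^3 + 15.4028*p^2 - 13.6428*p - 8.3616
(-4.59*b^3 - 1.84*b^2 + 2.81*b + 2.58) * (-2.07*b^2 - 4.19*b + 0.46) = 9.5013*b^5 + 23.0409*b^4 - 0.2185*b^3 - 17.9609*b^2 - 9.5176*b + 1.1868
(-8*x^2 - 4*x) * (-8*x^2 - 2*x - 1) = 64*x^4 + 48*x^3 + 16*x^2 + 4*x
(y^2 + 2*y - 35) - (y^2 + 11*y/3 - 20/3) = -5*y/3 - 85/3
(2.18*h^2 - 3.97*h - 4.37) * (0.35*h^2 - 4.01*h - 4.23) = 0.763*h^4 - 10.1313*h^3 + 5.1688*h^2 + 34.3168*h + 18.4851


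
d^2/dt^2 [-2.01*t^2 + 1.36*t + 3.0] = -4.02000000000000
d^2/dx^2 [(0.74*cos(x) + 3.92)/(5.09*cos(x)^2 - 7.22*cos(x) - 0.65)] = (-0.0137358722663955*cos(x)^5 - 0.310535885672129*cos(x)^4 + 0.326583072079246*cos(x)^3 + 0.255495560539547*cos(x)^2 - 0.595790884794504*cos(x) + 0.306413257053594)/(0.0944805268053421*cos(x)^6 - 0.402052693635306*cos(x)^5 + 0.534102833158447*cos(x)^4 - 0.166964715199033*cos(x)^3 - 0.068205666316894*cos(x)^2 - 0.00655653108722437*cos(x) - 0.000196756473070048)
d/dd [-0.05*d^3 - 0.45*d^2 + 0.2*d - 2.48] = -0.15*d^2 - 0.9*d + 0.2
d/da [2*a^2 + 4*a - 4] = 4*a + 4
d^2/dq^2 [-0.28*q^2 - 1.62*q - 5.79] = -0.560000000000000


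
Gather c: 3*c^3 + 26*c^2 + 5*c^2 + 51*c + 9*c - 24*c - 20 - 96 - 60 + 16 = 3*c^3 + 31*c^2 + 36*c - 160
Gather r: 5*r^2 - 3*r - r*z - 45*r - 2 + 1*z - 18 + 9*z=5*r^2 + r*(-z - 48) + 10*z - 20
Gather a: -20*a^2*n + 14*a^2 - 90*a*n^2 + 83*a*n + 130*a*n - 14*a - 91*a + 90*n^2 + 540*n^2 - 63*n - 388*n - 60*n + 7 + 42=a^2*(14 - 20*n) + a*(-90*n^2 + 213*n - 105) + 630*n^2 - 511*n + 49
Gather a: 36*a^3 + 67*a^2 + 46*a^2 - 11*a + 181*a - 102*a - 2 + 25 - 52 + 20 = 36*a^3 + 113*a^2 + 68*a - 9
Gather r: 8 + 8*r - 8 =8*r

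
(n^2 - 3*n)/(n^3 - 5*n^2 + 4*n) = (n - 3)/(n^2 - 5*n + 4)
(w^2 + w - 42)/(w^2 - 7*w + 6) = (w + 7)/(w - 1)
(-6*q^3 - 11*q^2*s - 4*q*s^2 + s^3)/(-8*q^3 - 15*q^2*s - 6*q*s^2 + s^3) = (6*q - s)/(8*q - s)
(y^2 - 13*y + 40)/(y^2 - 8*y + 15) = (y - 8)/(y - 3)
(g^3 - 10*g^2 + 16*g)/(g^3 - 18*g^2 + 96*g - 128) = g/(g - 8)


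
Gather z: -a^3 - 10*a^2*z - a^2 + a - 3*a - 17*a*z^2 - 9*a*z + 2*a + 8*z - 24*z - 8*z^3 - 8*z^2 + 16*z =-a^3 - a^2 - 8*z^3 + z^2*(-17*a - 8) + z*(-10*a^2 - 9*a)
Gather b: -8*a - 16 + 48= 32 - 8*a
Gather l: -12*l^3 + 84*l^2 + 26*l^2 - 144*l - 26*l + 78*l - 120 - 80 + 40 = -12*l^3 + 110*l^2 - 92*l - 160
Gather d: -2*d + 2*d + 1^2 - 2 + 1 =0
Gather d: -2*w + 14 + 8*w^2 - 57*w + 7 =8*w^2 - 59*w + 21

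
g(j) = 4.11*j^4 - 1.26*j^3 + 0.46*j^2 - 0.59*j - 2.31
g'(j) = 16.44*j^3 - 3.78*j^2 + 0.92*j - 0.59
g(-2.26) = 123.14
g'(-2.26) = -211.75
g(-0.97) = 3.48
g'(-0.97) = -20.04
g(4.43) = 1477.47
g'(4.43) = 1358.57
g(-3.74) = 876.38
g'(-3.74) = -916.94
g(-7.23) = 11732.59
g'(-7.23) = -6418.05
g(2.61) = 167.60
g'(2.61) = 268.36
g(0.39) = -2.45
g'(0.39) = 0.17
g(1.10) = 1.94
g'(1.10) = 17.73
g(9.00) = 26076.81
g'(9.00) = 11686.27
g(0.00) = -2.31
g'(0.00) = -0.59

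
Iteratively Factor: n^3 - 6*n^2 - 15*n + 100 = (n - 5)*(n^2 - n - 20) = (n - 5)^2*(n + 4)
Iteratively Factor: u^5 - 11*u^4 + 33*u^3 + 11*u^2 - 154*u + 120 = (u - 4)*(u^4 - 7*u^3 + 5*u^2 + 31*u - 30) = (u - 4)*(u - 1)*(u^3 - 6*u^2 - u + 30) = (u - 4)*(u - 3)*(u - 1)*(u^2 - 3*u - 10) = (u - 5)*(u - 4)*(u - 3)*(u - 1)*(u + 2)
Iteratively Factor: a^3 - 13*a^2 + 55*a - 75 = (a - 3)*(a^2 - 10*a + 25) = (a - 5)*(a - 3)*(a - 5)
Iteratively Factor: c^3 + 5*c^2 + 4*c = (c + 4)*(c^2 + c) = c*(c + 4)*(c + 1)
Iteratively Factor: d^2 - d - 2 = (d - 2)*(d + 1)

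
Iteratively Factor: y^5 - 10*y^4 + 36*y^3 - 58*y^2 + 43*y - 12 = (y - 1)*(y^4 - 9*y^3 + 27*y^2 - 31*y + 12) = (y - 3)*(y - 1)*(y^3 - 6*y^2 + 9*y - 4) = (y - 4)*(y - 3)*(y - 1)*(y^2 - 2*y + 1) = (y - 4)*(y - 3)*(y - 1)^2*(y - 1)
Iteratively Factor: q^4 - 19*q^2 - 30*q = (q + 2)*(q^3 - 2*q^2 - 15*q) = (q - 5)*(q + 2)*(q^2 + 3*q) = (q - 5)*(q + 2)*(q + 3)*(q)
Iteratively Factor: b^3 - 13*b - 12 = (b - 4)*(b^2 + 4*b + 3) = (b - 4)*(b + 3)*(b + 1)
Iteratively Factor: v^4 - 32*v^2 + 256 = (v + 4)*(v^3 - 4*v^2 - 16*v + 64) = (v + 4)^2*(v^2 - 8*v + 16) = (v - 4)*(v + 4)^2*(v - 4)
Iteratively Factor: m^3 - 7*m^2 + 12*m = (m)*(m^2 - 7*m + 12) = m*(m - 3)*(m - 4)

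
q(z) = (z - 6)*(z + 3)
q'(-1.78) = -6.56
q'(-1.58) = -6.16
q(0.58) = -19.40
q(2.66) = -18.90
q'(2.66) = 2.32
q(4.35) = -12.13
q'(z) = 2*z - 3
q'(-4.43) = -11.86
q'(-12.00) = -27.00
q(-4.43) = 14.91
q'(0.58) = -1.84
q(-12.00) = 162.00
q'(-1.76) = -6.52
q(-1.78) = -9.49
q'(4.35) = 5.70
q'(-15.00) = -33.00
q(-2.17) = -6.78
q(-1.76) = -9.62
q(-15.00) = 252.00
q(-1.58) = -10.76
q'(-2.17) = -7.34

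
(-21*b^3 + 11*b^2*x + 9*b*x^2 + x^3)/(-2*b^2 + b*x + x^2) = (21*b^2 + 10*b*x + x^2)/(2*b + x)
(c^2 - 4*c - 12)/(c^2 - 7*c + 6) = (c + 2)/(c - 1)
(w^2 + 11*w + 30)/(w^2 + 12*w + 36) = (w + 5)/(w + 6)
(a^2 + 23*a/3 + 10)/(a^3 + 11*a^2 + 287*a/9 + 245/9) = 3*(a + 6)/(3*a^2 + 28*a + 49)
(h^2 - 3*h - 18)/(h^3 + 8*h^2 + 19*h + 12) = (h - 6)/(h^2 + 5*h + 4)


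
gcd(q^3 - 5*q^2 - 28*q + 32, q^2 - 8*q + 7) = q - 1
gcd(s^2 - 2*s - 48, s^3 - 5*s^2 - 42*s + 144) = s^2 - 2*s - 48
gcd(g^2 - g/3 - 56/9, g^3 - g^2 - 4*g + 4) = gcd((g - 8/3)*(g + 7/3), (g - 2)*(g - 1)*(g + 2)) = 1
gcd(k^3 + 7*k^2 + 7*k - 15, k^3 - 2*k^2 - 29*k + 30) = k^2 + 4*k - 5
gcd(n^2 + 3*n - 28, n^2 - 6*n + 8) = n - 4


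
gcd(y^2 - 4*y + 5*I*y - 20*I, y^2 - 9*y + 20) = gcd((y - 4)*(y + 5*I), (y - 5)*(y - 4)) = y - 4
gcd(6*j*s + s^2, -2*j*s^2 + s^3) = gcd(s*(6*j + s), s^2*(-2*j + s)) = s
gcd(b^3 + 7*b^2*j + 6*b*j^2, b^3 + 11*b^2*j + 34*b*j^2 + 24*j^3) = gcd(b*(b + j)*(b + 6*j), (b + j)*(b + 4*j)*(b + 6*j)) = b^2 + 7*b*j + 6*j^2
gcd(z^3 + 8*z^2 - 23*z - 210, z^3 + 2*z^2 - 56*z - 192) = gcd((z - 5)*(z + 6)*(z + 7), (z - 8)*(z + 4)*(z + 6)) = z + 6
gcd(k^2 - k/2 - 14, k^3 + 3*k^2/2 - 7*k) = k + 7/2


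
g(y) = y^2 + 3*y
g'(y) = 2*y + 3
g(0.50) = 1.75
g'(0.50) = 4.00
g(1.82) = 8.77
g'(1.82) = 6.64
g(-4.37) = 5.99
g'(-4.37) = -5.74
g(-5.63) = 14.81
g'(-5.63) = -8.26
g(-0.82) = -1.79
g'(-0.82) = 1.36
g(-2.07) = -1.93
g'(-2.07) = -1.14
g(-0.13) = -0.37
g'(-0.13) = 2.74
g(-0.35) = -0.93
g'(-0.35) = 2.30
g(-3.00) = 0.00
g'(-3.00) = -3.00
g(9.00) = 108.00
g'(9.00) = 21.00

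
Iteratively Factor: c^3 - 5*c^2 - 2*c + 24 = (c - 4)*(c^2 - c - 6) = (c - 4)*(c - 3)*(c + 2)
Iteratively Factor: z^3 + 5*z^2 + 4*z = (z)*(z^2 + 5*z + 4) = z*(z + 1)*(z + 4)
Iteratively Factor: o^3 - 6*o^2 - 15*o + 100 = (o - 5)*(o^2 - o - 20) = (o - 5)^2*(o + 4)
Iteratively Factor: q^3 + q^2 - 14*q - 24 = (q + 2)*(q^2 - q - 12) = (q - 4)*(q + 2)*(q + 3)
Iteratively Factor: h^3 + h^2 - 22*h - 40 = (h + 4)*(h^2 - 3*h - 10) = (h - 5)*(h + 4)*(h + 2)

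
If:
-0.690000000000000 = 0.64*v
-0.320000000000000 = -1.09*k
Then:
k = 0.29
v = -1.08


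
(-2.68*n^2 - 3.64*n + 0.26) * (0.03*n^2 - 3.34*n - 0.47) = -0.0804*n^4 + 8.842*n^3 + 13.425*n^2 + 0.8424*n - 0.1222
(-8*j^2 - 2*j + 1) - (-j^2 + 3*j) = -7*j^2 - 5*j + 1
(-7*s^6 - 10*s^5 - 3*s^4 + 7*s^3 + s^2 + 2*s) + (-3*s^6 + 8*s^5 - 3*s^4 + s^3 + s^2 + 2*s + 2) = -10*s^6 - 2*s^5 - 6*s^4 + 8*s^3 + 2*s^2 + 4*s + 2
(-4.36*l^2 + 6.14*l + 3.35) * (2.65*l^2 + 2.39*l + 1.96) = -11.554*l^4 + 5.8506*l^3 + 15.0065*l^2 + 20.0409*l + 6.566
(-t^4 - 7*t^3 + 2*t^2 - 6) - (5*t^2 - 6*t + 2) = -t^4 - 7*t^3 - 3*t^2 + 6*t - 8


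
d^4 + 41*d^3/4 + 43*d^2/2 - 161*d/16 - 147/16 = (d - 3/4)*(d + 1/2)*(d + 7/2)*(d + 7)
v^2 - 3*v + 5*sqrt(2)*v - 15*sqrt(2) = (v - 3)*(v + 5*sqrt(2))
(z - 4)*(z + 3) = z^2 - z - 12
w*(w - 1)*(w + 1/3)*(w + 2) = w^4 + 4*w^3/3 - 5*w^2/3 - 2*w/3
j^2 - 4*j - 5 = (j - 5)*(j + 1)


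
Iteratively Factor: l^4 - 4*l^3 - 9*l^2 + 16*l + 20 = (l - 5)*(l^3 + l^2 - 4*l - 4) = (l - 5)*(l - 2)*(l^2 + 3*l + 2) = (l - 5)*(l - 2)*(l + 2)*(l + 1)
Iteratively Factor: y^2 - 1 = (y - 1)*(y + 1)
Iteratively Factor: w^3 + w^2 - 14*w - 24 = (w + 2)*(w^2 - w - 12) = (w - 4)*(w + 2)*(w + 3)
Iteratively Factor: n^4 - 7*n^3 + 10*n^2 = (n - 5)*(n^3 - 2*n^2) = n*(n - 5)*(n^2 - 2*n) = n^2*(n - 5)*(n - 2)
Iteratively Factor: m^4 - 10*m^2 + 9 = (m - 3)*(m^3 + 3*m^2 - m - 3) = (m - 3)*(m + 3)*(m^2 - 1) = (m - 3)*(m - 1)*(m + 3)*(m + 1)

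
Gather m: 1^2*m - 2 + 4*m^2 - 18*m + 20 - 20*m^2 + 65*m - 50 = -16*m^2 + 48*m - 32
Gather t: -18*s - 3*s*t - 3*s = -3*s*t - 21*s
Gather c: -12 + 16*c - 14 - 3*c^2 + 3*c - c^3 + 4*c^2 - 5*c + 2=-c^3 + c^2 + 14*c - 24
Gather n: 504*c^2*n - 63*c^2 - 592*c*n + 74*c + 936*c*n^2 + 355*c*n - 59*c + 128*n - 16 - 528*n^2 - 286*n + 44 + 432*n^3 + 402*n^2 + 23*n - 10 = -63*c^2 + 15*c + 432*n^3 + n^2*(936*c - 126) + n*(504*c^2 - 237*c - 135) + 18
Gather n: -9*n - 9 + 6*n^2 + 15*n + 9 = 6*n^2 + 6*n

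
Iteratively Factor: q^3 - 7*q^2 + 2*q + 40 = (q + 2)*(q^2 - 9*q + 20) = (q - 5)*(q + 2)*(q - 4)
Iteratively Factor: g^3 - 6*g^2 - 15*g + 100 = (g - 5)*(g^2 - g - 20) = (g - 5)^2*(g + 4)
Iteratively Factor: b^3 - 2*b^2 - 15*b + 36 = (b + 4)*(b^2 - 6*b + 9) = (b - 3)*(b + 4)*(b - 3)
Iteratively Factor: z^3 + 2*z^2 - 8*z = (z - 2)*(z^2 + 4*z) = (z - 2)*(z + 4)*(z)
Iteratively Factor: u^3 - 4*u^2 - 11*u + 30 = (u + 3)*(u^2 - 7*u + 10) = (u - 5)*(u + 3)*(u - 2)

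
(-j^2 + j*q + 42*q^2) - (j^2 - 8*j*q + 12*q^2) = -2*j^2 + 9*j*q + 30*q^2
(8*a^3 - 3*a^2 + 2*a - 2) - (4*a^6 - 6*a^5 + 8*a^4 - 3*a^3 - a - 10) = -4*a^6 + 6*a^5 - 8*a^4 + 11*a^3 - 3*a^2 + 3*a + 8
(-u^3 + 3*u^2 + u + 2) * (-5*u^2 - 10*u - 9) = 5*u^5 - 5*u^4 - 26*u^3 - 47*u^2 - 29*u - 18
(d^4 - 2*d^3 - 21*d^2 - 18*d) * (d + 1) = d^5 - d^4 - 23*d^3 - 39*d^2 - 18*d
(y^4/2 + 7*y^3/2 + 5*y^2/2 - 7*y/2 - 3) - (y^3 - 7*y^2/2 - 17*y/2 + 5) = y^4/2 + 5*y^3/2 + 6*y^2 + 5*y - 8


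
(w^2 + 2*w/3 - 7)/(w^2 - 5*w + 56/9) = 3*(w + 3)/(3*w - 8)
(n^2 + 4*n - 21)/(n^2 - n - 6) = (n + 7)/(n + 2)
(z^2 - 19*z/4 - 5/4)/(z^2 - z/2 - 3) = (-4*z^2 + 19*z + 5)/(2*(-2*z^2 + z + 6))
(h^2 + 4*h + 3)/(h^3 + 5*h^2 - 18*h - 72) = (h + 1)/(h^2 + 2*h - 24)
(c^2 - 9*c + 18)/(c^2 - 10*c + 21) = (c - 6)/(c - 7)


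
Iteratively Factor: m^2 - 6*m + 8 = (m - 4)*(m - 2)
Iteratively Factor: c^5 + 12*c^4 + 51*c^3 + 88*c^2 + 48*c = (c)*(c^4 + 12*c^3 + 51*c^2 + 88*c + 48) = c*(c + 1)*(c^3 + 11*c^2 + 40*c + 48) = c*(c + 1)*(c + 4)*(c^2 + 7*c + 12) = c*(c + 1)*(c + 3)*(c + 4)*(c + 4)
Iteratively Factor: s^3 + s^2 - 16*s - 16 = (s + 1)*(s^2 - 16) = (s + 1)*(s + 4)*(s - 4)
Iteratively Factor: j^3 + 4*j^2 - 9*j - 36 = (j + 3)*(j^2 + j - 12) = (j - 3)*(j + 3)*(j + 4)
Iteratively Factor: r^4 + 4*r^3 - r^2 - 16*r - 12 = (r + 1)*(r^3 + 3*r^2 - 4*r - 12) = (r + 1)*(r + 2)*(r^2 + r - 6) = (r - 2)*(r + 1)*(r + 2)*(r + 3)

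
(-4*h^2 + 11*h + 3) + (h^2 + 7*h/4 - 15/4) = -3*h^2 + 51*h/4 - 3/4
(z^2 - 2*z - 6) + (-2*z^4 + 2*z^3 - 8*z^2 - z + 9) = -2*z^4 + 2*z^3 - 7*z^2 - 3*z + 3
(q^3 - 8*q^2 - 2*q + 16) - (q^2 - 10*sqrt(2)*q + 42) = q^3 - 9*q^2 - 2*q + 10*sqrt(2)*q - 26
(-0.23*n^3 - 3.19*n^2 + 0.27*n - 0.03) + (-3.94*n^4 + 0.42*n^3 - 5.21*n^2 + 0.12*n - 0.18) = -3.94*n^4 + 0.19*n^3 - 8.4*n^2 + 0.39*n - 0.21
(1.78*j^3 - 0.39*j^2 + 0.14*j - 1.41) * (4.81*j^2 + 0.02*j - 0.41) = 8.5618*j^5 - 1.8403*j^4 - 0.0642*j^3 - 6.6194*j^2 - 0.0856*j + 0.5781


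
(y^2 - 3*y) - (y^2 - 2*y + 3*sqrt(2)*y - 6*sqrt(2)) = -3*sqrt(2)*y - y + 6*sqrt(2)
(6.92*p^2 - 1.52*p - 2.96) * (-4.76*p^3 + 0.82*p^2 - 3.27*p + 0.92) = -32.9392*p^5 + 12.9096*p^4 - 9.7852*p^3 + 8.9096*p^2 + 8.2808*p - 2.7232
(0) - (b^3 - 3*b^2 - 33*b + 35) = -b^3 + 3*b^2 + 33*b - 35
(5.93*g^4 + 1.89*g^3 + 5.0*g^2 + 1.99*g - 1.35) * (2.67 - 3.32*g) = -19.6876*g^5 + 9.5583*g^4 - 11.5537*g^3 + 6.7432*g^2 + 9.7953*g - 3.6045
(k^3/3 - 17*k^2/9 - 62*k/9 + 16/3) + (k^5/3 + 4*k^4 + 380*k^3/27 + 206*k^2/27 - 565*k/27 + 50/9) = k^5/3 + 4*k^4 + 389*k^3/27 + 155*k^2/27 - 751*k/27 + 98/9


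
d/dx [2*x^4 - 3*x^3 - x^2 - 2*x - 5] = 8*x^3 - 9*x^2 - 2*x - 2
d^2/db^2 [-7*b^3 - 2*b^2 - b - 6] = -42*b - 4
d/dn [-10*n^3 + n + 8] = 1 - 30*n^2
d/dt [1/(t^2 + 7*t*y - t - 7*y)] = (-2*t - 7*y + 1)/(t^2 + 7*t*y - t - 7*y)^2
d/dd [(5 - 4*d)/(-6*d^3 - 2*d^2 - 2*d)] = (-24*d^3 + 41*d^2 + 10*d + 5)/(2*d^2*(9*d^4 + 6*d^3 + 7*d^2 + 2*d + 1))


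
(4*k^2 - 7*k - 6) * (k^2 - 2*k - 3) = 4*k^4 - 15*k^3 - 4*k^2 + 33*k + 18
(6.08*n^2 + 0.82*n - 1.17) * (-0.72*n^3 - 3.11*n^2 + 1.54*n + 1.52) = -4.3776*n^5 - 19.4992*n^4 + 7.6554*n^3 + 14.1431*n^2 - 0.5554*n - 1.7784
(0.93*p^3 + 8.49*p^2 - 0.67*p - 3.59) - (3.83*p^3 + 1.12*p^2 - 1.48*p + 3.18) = -2.9*p^3 + 7.37*p^2 + 0.81*p - 6.77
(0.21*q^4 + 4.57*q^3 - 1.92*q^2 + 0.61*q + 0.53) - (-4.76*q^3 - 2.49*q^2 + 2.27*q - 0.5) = 0.21*q^4 + 9.33*q^3 + 0.57*q^2 - 1.66*q + 1.03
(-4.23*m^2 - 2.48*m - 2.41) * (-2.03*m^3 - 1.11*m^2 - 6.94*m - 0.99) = 8.5869*m^5 + 9.7297*m^4 + 37.0013*m^3 + 24.074*m^2 + 19.1806*m + 2.3859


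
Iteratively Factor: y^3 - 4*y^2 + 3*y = (y - 1)*(y^2 - 3*y) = y*(y - 1)*(y - 3)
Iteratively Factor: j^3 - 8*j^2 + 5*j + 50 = (j - 5)*(j^2 - 3*j - 10) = (j - 5)^2*(j + 2)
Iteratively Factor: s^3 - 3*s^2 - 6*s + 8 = (s + 2)*(s^2 - 5*s + 4) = (s - 1)*(s + 2)*(s - 4)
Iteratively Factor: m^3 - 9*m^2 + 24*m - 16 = (m - 4)*(m^2 - 5*m + 4) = (m - 4)*(m - 1)*(m - 4)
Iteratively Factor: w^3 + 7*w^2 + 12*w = (w + 3)*(w^2 + 4*w) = w*(w + 3)*(w + 4)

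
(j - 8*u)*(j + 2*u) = j^2 - 6*j*u - 16*u^2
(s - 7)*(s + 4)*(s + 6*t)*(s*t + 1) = s^4*t + 6*s^3*t^2 - 3*s^3*t + s^3 - 18*s^2*t^2 - 22*s^2*t - 3*s^2 - 168*s*t^2 - 18*s*t - 28*s - 168*t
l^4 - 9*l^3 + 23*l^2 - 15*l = l*(l - 5)*(l - 3)*(l - 1)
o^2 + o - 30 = (o - 5)*(o + 6)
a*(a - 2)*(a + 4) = a^3 + 2*a^2 - 8*a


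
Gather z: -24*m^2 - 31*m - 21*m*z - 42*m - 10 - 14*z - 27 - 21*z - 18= -24*m^2 - 73*m + z*(-21*m - 35) - 55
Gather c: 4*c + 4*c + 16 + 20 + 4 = 8*c + 40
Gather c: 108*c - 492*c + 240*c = -144*c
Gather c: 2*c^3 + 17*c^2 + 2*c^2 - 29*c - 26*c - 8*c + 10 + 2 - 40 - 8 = 2*c^3 + 19*c^2 - 63*c - 36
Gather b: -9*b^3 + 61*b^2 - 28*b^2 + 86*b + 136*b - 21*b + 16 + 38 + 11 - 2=-9*b^3 + 33*b^2 + 201*b + 63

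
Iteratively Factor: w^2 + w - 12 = (w - 3)*(w + 4)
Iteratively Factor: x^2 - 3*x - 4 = (x - 4)*(x + 1)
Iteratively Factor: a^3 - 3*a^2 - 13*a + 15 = (a - 1)*(a^2 - 2*a - 15) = (a - 5)*(a - 1)*(a + 3)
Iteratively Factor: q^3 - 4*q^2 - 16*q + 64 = (q - 4)*(q^2 - 16) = (q - 4)^2*(q + 4)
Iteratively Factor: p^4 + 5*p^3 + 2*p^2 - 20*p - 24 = (p - 2)*(p^3 + 7*p^2 + 16*p + 12) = (p - 2)*(p + 2)*(p^2 + 5*p + 6) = (p - 2)*(p + 2)*(p + 3)*(p + 2)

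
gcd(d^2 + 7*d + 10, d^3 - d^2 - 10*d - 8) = d + 2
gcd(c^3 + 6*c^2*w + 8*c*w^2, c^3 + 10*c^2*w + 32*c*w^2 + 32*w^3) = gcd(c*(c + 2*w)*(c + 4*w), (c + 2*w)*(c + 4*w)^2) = c^2 + 6*c*w + 8*w^2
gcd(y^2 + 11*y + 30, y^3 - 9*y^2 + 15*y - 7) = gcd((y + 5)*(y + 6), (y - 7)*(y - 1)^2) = 1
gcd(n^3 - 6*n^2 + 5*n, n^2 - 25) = n - 5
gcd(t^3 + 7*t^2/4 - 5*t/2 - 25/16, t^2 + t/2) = t + 1/2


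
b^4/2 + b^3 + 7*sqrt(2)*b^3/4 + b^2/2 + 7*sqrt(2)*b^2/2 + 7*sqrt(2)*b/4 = b*(b/2 + 1/2)*(b + 1)*(b + 7*sqrt(2)/2)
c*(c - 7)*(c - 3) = c^3 - 10*c^2 + 21*c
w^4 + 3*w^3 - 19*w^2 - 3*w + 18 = (w - 3)*(w - 1)*(w + 1)*(w + 6)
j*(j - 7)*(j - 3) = j^3 - 10*j^2 + 21*j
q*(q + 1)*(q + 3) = q^3 + 4*q^2 + 3*q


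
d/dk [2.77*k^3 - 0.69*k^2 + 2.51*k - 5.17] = 8.31*k^2 - 1.38*k + 2.51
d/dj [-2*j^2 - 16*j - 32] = -4*j - 16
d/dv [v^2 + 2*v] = 2*v + 2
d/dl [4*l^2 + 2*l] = 8*l + 2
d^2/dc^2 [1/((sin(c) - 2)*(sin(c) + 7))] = (-4*sin(c)^4 - 15*sin(c)^3 - 75*sin(c)^2 - 40*sin(c) + 78)/((sin(c) - 2)^3*(sin(c) + 7)^3)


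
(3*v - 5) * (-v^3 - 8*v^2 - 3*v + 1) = -3*v^4 - 19*v^3 + 31*v^2 + 18*v - 5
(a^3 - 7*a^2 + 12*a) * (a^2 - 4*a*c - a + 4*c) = a^5 - 4*a^4*c - 8*a^4 + 32*a^3*c + 19*a^3 - 76*a^2*c - 12*a^2 + 48*a*c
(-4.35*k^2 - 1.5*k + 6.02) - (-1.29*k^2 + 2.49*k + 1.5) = -3.06*k^2 - 3.99*k + 4.52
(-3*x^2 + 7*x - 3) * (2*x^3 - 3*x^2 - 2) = -6*x^5 + 23*x^4 - 27*x^3 + 15*x^2 - 14*x + 6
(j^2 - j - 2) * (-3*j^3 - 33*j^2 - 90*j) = -3*j^5 - 30*j^4 - 51*j^3 + 156*j^2 + 180*j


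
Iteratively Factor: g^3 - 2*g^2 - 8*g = (g + 2)*(g^2 - 4*g) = g*(g + 2)*(g - 4)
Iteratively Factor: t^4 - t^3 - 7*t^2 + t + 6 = (t + 2)*(t^3 - 3*t^2 - t + 3) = (t - 1)*(t + 2)*(t^2 - 2*t - 3) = (t - 3)*(t - 1)*(t + 2)*(t + 1)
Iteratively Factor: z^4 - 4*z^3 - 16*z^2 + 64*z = (z - 4)*(z^3 - 16*z) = z*(z - 4)*(z^2 - 16) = z*(z - 4)^2*(z + 4)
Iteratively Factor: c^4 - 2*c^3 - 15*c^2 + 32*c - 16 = (c - 1)*(c^3 - c^2 - 16*c + 16) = (c - 1)*(c + 4)*(c^2 - 5*c + 4) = (c - 1)^2*(c + 4)*(c - 4)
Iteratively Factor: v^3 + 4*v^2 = (v)*(v^2 + 4*v) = v*(v + 4)*(v)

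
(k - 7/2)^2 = k^2 - 7*k + 49/4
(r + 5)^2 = r^2 + 10*r + 25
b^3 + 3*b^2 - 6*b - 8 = (b - 2)*(b + 1)*(b + 4)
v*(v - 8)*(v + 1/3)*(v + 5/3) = v^4 - 6*v^3 - 139*v^2/9 - 40*v/9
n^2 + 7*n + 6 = (n + 1)*(n + 6)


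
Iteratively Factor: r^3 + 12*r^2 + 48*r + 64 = (r + 4)*(r^2 + 8*r + 16) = (r + 4)^2*(r + 4)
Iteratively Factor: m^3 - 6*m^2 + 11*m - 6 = (m - 2)*(m^2 - 4*m + 3) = (m - 3)*(m - 2)*(m - 1)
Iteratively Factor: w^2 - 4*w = (w)*(w - 4)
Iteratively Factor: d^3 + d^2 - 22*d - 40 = (d + 4)*(d^2 - 3*d - 10) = (d + 2)*(d + 4)*(d - 5)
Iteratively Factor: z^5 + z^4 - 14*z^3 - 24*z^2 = (z)*(z^4 + z^3 - 14*z^2 - 24*z) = z*(z + 3)*(z^3 - 2*z^2 - 8*z) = z*(z - 4)*(z + 3)*(z^2 + 2*z) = z*(z - 4)*(z + 2)*(z + 3)*(z)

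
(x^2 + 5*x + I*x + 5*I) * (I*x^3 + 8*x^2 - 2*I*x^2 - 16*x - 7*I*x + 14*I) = I*x^5 + 7*x^4 + 3*I*x^4 + 21*x^3 - 9*I*x^3 - 63*x^2 + 3*I*x^2 + 21*x - 10*I*x - 70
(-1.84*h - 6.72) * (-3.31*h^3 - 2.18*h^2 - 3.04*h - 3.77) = 6.0904*h^4 + 26.2544*h^3 + 20.2432*h^2 + 27.3656*h + 25.3344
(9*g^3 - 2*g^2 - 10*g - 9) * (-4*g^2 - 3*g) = -36*g^5 - 19*g^4 + 46*g^3 + 66*g^2 + 27*g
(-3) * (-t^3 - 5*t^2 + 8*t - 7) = 3*t^3 + 15*t^2 - 24*t + 21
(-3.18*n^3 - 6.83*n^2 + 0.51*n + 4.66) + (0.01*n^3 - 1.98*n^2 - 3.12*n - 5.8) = -3.17*n^3 - 8.81*n^2 - 2.61*n - 1.14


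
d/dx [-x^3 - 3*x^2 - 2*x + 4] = -3*x^2 - 6*x - 2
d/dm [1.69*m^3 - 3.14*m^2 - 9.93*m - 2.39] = 5.07*m^2 - 6.28*m - 9.93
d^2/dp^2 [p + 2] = 0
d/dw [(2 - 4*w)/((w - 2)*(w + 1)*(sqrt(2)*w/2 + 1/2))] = 4*(sqrt(2)*(w - 2)*(w + 1)*(2*w - 1) - 2*(w - 2)*(w + 1)*(sqrt(2)*w + 1) + (w - 2)*(2*w - 1)*(sqrt(2)*w + 1) + (w + 1)*(2*w - 1)*(sqrt(2)*w + 1))/((w - 2)^2*(w + 1)^2*(sqrt(2)*w + 1)^2)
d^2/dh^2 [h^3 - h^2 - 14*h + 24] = 6*h - 2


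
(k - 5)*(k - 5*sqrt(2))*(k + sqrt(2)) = k^3 - 4*sqrt(2)*k^2 - 5*k^2 - 10*k + 20*sqrt(2)*k + 50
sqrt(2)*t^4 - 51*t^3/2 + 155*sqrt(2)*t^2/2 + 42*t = t*(t - 7*sqrt(2))*(t - 6*sqrt(2))*(sqrt(2)*t + 1/2)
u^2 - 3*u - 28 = (u - 7)*(u + 4)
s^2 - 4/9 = (s - 2/3)*(s + 2/3)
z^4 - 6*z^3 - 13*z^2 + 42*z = z*(z - 7)*(z - 2)*(z + 3)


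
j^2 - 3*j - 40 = (j - 8)*(j + 5)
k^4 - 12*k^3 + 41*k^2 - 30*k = k*(k - 6)*(k - 5)*(k - 1)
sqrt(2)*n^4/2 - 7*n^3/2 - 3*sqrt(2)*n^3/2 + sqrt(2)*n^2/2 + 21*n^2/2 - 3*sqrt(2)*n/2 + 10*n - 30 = (n - 3)*(n - 5*sqrt(2)/2)*(n - 2*sqrt(2))*(sqrt(2)*n/2 + 1)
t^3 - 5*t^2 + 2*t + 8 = (t - 4)*(t - 2)*(t + 1)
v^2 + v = v*(v + 1)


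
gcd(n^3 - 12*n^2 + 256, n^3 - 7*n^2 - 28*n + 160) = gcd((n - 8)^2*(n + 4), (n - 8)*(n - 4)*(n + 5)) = n - 8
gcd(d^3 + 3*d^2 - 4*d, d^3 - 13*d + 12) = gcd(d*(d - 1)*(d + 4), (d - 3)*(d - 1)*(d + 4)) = d^2 + 3*d - 4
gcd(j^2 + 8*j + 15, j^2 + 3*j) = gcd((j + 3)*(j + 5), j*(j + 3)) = j + 3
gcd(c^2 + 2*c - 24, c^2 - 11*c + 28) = c - 4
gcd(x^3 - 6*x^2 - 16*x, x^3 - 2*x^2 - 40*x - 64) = x^2 - 6*x - 16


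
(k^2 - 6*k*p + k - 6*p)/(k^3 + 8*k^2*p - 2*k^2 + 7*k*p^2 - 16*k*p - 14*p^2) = (k^2 - 6*k*p + k - 6*p)/(k^3 + 8*k^2*p - 2*k^2 + 7*k*p^2 - 16*k*p - 14*p^2)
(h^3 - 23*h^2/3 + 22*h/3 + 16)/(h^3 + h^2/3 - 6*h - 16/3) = (h - 6)/(h + 2)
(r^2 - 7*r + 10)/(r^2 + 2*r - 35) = (r - 2)/(r + 7)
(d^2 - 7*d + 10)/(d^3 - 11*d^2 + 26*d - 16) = (d - 5)/(d^2 - 9*d + 8)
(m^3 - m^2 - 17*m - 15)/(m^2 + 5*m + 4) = (m^2 - 2*m - 15)/(m + 4)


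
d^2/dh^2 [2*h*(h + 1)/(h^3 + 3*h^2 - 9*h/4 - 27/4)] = 32*(8*h^6 + 24*h^5 + 126*h^4 + 522*h^3 + 810*h^2 + 486*h + 243)/(64*h^9 + 576*h^8 + 1296*h^7 - 2160*h^6 - 10692*h^5 - 2916*h^4 + 25515*h^3 + 19683*h^2 - 19683*h - 19683)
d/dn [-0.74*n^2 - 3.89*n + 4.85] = -1.48*n - 3.89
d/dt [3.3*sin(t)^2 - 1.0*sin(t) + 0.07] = (6.6*sin(t) - 1.0)*cos(t)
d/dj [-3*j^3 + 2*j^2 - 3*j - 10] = -9*j^2 + 4*j - 3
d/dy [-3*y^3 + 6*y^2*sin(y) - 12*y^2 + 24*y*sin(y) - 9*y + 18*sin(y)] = 6*y^2*cos(y) - 9*y^2 + 12*y*sin(y) + 24*y*cos(y) - 24*y + 24*sin(y) + 18*cos(y) - 9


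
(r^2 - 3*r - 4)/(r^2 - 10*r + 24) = (r + 1)/(r - 6)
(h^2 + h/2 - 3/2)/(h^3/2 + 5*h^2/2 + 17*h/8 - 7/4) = 4*(2*h^2 + h - 3)/(4*h^3 + 20*h^2 + 17*h - 14)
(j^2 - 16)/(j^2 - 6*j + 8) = (j + 4)/(j - 2)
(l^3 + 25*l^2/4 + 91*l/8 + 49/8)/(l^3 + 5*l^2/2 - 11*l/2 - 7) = (l + 7/4)/(l - 2)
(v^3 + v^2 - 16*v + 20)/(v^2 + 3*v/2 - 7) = 2*(v^2 + 3*v - 10)/(2*v + 7)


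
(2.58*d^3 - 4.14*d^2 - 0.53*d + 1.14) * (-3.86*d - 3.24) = -9.9588*d^4 + 7.6212*d^3 + 15.4594*d^2 - 2.6832*d - 3.6936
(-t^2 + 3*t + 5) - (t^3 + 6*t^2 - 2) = -t^3 - 7*t^2 + 3*t + 7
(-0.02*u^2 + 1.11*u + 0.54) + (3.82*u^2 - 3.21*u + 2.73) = 3.8*u^2 - 2.1*u + 3.27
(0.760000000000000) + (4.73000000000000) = 5.49000000000000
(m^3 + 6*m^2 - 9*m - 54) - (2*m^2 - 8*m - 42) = m^3 + 4*m^2 - m - 12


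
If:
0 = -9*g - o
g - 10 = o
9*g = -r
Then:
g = 1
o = -9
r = -9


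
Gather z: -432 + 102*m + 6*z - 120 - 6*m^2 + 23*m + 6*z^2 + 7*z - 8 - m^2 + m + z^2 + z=-7*m^2 + 126*m + 7*z^2 + 14*z - 560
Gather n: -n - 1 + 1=-n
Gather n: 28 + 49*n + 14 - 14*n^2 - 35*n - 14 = -14*n^2 + 14*n + 28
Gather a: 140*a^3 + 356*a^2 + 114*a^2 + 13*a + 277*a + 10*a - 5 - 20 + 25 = 140*a^3 + 470*a^2 + 300*a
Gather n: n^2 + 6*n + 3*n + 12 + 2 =n^2 + 9*n + 14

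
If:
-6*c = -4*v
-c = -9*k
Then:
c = 2*v/3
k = 2*v/27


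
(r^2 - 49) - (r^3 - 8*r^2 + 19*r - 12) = -r^3 + 9*r^2 - 19*r - 37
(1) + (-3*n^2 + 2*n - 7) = -3*n^2 + 2*n - 6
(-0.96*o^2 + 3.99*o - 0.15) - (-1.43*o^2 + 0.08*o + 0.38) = 0.47*o^2 + 3.91*o - 0.53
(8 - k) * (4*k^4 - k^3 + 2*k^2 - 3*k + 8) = -4*k^5 + 33*k^4 - 10*k^3 + 19*k^2 - 32*k + 64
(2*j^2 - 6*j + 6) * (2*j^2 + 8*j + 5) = 4*j^4 + 4*j^3 - 26*j^2 + 18*j + 30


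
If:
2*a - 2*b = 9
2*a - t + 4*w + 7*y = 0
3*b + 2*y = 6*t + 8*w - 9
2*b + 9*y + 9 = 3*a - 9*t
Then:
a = 81/110 - 216*y/55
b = -216*y/55 - 207/55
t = 9/110 - 79*y/55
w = -8*y/55 - 153/440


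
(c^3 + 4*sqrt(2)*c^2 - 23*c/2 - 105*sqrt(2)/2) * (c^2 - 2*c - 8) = c^5 - 2*c^4 + 4*sqrt(2)*c^4 - 39*c^3/2 - 8*sqrt(2)*c^3 - 169*sqrt(2)*c^2/2 + 23*c^2 + 92*c + 105*sqrt(2)*c + 420*sqrt(2)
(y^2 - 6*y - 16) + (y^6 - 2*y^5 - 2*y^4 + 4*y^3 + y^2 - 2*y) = y^6 - 2*y^5 - 2*y^4 + 4*y^3 + 2*y^2 - 8*y - 16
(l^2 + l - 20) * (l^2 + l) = l^4 + 2*l^3 - 19*l^2 - 20*l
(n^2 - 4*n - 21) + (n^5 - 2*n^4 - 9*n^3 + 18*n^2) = n^5 - 2*n^4 - 9*n^3 + 19*n^2 - 4*n - 21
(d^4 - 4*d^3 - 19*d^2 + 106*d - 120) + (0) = d^4 - 4*d^3 - 19*d^2 + 106*d - 120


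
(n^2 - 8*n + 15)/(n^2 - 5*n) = (n - 3)/n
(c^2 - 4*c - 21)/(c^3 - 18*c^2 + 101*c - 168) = (c + 3)/(c^2 - 11*c + 24)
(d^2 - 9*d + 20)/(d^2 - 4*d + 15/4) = 4*(d^2 - 9*d + 20)/(4*d^2 - 16*d + 15)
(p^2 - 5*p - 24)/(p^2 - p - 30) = (-p^2 + 5*p + 24)/(-p^2 + p + 30)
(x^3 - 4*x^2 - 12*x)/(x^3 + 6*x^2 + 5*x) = (x^2 - 4*x - 12)/(x^2 + 6*x + 5)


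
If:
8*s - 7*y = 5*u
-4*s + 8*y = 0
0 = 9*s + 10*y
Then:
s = 0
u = 0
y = 0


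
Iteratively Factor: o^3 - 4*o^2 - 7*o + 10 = (o - 1)*(o^2 - 3*o - 10) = (o - 1)*(o + 2)*(o - 5)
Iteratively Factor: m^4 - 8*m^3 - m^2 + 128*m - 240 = (m - 4)*(m^3 - 4*m^2 - 17*m + 60) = (m - 5)*(m - 4)*(m^2 + m - 12) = (m - 5)*(m - 4)*(m - 3)*(m + 4)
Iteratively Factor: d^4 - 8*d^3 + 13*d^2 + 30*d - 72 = (d - 3)*(d^3 - 5*d^2 - 2*d + 24) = (d - 4)*(d - 3)*(d^2 - d - 6) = (d - 4)*(d - 3)^2*(d + 2)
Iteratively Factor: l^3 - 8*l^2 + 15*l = (l - 3)*(l^2 - 5*l) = l*(l - 3)*(l - 5)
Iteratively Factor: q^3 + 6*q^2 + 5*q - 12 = (q - 1)*(q^2 + 7*q + 12) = (q - 1)*(q + 4)*(q + 3)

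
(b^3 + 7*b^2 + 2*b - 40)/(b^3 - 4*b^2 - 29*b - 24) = (-b^3 - 7*b^2 - 2*b + 40)/(-b^3 + 4*b^2 + 29*b + 24)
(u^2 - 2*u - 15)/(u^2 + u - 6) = (u - 5)/(u - 2)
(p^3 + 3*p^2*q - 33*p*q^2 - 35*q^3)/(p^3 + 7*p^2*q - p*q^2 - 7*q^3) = (p - 5*q)/(p - q)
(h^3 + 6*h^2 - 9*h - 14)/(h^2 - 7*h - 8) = (h^2 + 5*h - 14)/(h - 8)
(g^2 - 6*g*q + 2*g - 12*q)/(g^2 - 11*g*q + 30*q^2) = (-g - 2)/(-g + 5*q)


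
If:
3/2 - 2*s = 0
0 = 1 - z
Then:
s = 3/4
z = 1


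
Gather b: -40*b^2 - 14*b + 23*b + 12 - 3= -40*b^2 + 9*b + 9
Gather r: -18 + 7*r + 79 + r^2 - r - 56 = r^2 + 6*r + 5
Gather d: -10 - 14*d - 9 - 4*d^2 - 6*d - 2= -4*d^2 - 20*d - 21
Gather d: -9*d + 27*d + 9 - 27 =18*d - 18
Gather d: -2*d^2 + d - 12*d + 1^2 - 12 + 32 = -2*d^2 - 11*d + 21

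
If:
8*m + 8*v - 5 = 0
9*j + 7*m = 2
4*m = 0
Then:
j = 2/9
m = 0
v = 5/8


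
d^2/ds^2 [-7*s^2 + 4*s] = -14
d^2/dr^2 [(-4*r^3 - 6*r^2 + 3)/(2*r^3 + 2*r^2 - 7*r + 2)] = 2*(-8*r^6 - 168*r^5 - 84*r^4 + 150*r^2 - 210*r + 111)/(8*r^9 + 24*r^8 - 60*r^7 - 136*r^6 + 258*r^5 + 150*r^4 - 487*r^3 + 318*r^2 - 84*r + 8)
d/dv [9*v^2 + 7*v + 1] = 18*v + 7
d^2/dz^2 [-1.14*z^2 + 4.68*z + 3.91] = -2.28000000000000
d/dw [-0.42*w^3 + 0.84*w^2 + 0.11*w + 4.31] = -1.26*w^2 + 1.68*w + 0.11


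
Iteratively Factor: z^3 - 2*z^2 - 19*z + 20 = (z + 4)*(z^2 - 6*z + 5) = (z - 5)*(z + 4)*(z - 1)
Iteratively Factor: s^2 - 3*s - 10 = (s - 5)*(s + 2)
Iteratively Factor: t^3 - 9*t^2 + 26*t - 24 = (t - 3)*(t^2 - 6*t + 8) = (t - 4)*(t - 3)*(t - 2)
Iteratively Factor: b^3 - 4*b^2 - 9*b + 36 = (b - 3)*(b^2 - b - 12) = (b - 4)*(b - 3)*(b + 3)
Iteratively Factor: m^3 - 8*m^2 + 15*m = (m)*(m^2 - 8*m + 15) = m*(m - 3)*(m - 5)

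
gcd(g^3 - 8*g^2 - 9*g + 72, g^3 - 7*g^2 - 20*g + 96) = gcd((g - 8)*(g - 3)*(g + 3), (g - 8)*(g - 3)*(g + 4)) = g^2 - 11*g + 24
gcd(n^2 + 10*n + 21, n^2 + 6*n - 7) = n + 7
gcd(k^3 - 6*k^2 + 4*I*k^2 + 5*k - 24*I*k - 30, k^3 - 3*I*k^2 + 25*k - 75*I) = k + 5*I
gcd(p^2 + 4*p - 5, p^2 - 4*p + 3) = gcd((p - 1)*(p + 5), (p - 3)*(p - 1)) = p - 1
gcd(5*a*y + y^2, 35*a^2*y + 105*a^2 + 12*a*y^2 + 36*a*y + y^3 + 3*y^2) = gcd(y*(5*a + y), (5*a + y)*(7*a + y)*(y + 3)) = 5*a + y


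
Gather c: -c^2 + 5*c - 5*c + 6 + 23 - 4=25 - c^2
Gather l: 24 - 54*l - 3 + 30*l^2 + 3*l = 30*l^2 - 51*l + 21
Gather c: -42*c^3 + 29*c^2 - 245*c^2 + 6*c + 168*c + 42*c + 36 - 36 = -42*c^3 - 216*c^2 + 216*c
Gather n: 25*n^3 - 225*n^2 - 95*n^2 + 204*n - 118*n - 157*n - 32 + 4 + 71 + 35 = 25*n^3 - 320*n^2 - 71*n + 78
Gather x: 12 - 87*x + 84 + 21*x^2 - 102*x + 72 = 21*x^2 - 189*x + 168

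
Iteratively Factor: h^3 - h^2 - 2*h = (h)*(h^2 - h - 2) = h*(h + 1)*(h - 2)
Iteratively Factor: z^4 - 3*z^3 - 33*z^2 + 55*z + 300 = (z + 4)*(z^3 - 7*z^2 - 5*z + 75) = (z - 5)*(z + 4)*(z^2 - 2*z - 15) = (z - 5)^2*(z + 4)*(z + 3)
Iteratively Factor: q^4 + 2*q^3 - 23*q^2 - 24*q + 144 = (q - 3)*(q^3 + 5*q^2 - 8*q - 48) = (q - 3)^2*(q^2 + 8*q + 16) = (q - 3)^2*(q + 4)*(q + 4)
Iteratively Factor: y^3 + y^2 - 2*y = (y)*(y^2 + y - 2) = y*(y + 2)*(y - 1)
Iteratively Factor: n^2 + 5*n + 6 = (n + 2)*(n + 3)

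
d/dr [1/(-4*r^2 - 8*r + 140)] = (r + 1)/(2*(r^2 + 2*r - 35)^2)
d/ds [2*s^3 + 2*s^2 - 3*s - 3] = 6*s^2 + 4*s - 3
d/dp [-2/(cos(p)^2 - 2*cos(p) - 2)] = 4*(1 - cos(p))*sin(p)/(sin(p)^2 + 2*cos(p) + 1)^2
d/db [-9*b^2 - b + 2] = -18*b - 1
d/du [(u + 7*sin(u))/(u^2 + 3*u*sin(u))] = (4*u^2*cos(u) - u^2 - 14*u*sin(u) - 21*sin(u)^2)/(u^2*(u + 3*sin(u))^2)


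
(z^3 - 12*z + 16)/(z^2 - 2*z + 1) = (z^3 - 12*z + 16)/(z^2 - 2*z + 1)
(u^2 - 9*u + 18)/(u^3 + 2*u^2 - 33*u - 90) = (u - 3)/(u^2 + 8*u + 15)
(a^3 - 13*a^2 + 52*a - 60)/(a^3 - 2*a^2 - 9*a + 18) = (a^2 - 11*a + 30)/(a^2 - 9)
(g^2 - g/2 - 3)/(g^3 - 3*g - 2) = (g + 3/2)/(g^2 + 2*g + 1)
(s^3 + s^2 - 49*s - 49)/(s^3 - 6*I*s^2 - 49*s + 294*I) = (s + 1)/(s - 6*I)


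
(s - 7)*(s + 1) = s^2 - 6*s - 7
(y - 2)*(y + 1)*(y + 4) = y^3 + 3*y^2 - 6*y - 8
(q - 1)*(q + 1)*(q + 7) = q^3 + 7*q^2 - q - 7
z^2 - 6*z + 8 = (z - 4)*(z - 2)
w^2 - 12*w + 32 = (w - 8)*(w - 4)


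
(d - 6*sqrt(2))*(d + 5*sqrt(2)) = d^2 - sqrt(2)*d - 60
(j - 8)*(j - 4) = j^2 - 12*j + 32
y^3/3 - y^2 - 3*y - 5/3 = (y/3 + 1/3)*(y - 5)*(y + 1)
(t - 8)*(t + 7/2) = t^2 - 9*t/2 - 28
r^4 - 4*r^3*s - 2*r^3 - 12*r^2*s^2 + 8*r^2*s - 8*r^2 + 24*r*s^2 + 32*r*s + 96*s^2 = (r - 4)*(r + 2)*(r - 6*s)*(r + 2*s)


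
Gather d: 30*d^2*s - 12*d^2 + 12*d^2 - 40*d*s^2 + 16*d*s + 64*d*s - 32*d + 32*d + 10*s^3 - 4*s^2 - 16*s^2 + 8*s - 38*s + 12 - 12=30*d^2*s + d*(-40*s^2 + 80*s) + 10*s^3 - 20*s^2 - 30*s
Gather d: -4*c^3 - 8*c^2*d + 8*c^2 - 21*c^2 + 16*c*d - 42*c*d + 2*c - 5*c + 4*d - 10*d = -4*c^3 - 13*c^2 - 3*c + d*(-8*c^2 - 26*c - 6)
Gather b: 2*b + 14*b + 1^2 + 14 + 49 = 16*b + 64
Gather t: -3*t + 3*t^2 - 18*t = 3*t^2 - 21*t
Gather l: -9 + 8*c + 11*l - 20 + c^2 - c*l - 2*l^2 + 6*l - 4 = c^2 + 8*c - 2*l^2 + l*(17 - c) - 33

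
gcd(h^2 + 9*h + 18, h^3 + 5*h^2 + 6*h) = h + 3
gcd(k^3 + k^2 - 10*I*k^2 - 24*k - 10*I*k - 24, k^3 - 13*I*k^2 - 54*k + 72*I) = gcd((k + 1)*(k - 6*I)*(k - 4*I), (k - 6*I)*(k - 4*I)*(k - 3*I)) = k^2 - 10*I*k - 24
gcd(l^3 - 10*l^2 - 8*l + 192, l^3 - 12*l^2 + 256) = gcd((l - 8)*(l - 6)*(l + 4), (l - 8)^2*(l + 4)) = l^2 - 4*l - 32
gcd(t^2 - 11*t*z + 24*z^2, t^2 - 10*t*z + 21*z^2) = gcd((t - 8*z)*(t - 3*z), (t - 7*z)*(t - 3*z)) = -t + 3*z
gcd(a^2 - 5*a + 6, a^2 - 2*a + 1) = 1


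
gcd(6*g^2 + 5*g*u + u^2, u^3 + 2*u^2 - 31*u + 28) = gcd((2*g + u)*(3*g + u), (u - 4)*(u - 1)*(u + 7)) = 1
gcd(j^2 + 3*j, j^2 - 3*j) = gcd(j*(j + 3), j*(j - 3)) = j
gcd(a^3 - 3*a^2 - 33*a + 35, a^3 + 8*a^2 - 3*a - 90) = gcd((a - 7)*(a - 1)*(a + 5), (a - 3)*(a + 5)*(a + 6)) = a + 5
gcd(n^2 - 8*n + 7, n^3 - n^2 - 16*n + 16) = n - 1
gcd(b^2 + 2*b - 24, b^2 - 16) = b - 4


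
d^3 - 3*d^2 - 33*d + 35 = (d - 7)*(d - 1)*(d + 5)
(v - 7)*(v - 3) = v^2 - 10*v + 21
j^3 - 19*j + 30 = (j - 3)*(j - 2)*(j + 5)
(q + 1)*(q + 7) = q^2 + 8*q + 7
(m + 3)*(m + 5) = m^2 + 8*m + 15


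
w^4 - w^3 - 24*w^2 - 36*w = w*(w - 6)*(w + 2)*(w + 3)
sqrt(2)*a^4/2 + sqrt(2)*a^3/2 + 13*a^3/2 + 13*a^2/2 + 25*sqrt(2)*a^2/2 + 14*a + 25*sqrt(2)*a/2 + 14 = (a + sqrt(2))*(a + 2*sqrt(2))*(a + 7*sqrt(2)/2)*(sqrt(2)*a/2 + sqrt(2)/2)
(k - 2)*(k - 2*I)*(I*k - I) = I*k^3 + 2*k^2 - 3*I*k^2 - 6*k + 2*I*k + 4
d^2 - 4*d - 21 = (d - 7)*(d + 3)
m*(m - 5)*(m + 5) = m^3 - 25*m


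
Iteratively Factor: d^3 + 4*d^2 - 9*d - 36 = (d - 3)*(d^2 + 7*d + 12) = (d - 3)*(d + 4)*(d + 3)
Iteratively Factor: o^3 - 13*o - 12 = (o + 3)*(o^2 - 3*o - 4) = (o - 4)*(o + 3)*(o + 1)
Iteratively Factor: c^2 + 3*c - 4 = (c - 1)*(c + 4)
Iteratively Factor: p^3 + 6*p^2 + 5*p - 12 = (p + 3)*(p^2 + 3*p - 4) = (p - 1)*(p + 3)*(p + 4)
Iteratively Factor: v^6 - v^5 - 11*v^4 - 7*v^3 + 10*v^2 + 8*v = (v + 1)*(v^5 - 2*v^4 - 9*v^3 + 2*v^2 + 8*v) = (v + 1)^2*(v^4 - 3*v^3 - 6*v^2 + 8*v) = v*(v + 1)^2*(v^3 - 3*v^2 - 6*v + 8) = v*(v - 4)*(v + 1)^2*(v^2 + v - 2) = v*(v - 4)*(v - 1)*(v + 1)^2*(v + 2)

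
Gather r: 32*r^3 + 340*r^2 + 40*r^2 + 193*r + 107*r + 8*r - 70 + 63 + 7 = 32*r^3 + 380*r^2 + 308*r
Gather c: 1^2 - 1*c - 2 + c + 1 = 0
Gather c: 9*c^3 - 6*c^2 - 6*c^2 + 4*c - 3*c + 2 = 9*c^3 - 12*c^2 + c + 2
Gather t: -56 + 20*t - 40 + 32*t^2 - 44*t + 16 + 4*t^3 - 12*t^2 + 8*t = 4*t^3 + 20*t^2 - 16*t - 80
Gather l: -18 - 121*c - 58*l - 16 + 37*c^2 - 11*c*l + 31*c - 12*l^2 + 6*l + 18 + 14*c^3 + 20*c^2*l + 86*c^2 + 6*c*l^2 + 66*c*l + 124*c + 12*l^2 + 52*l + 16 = 14*c^3 + 123*c^2 + 6*c*l^2 + 34*c + l*(20*c^2 + 55*c)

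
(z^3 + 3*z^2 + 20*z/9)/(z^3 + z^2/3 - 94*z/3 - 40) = z*(3*z + 5)/(3*(z^2 - z - 30))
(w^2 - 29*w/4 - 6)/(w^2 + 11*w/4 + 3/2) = (w - 8)/(w + 2)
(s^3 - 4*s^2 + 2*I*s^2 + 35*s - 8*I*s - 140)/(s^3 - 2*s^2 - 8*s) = (s^2 + 2*I*s + 35)/(s*(s + 2))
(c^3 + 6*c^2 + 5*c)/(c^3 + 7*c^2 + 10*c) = (c + 1)/(c + 2)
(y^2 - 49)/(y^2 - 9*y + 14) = (y + 7)/(y - 2)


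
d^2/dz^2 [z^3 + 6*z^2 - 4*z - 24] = 6*z + 12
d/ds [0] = 0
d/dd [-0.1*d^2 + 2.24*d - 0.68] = 2.24 - 0.2*d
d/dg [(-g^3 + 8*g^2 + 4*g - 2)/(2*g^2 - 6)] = (-g^4 + 5*g^2 - 44*g - 12)/(2*(g^4 - 6*g^2 + 9))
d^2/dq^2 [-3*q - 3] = 0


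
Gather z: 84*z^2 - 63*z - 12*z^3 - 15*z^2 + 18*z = -12*z^3 + 69*z^2 - 45*z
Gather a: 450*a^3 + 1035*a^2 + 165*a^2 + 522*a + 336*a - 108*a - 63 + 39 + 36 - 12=450*a^3 + 1200*a^2 + 750*a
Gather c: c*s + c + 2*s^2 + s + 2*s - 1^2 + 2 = c*(s + 1) + 2*s^2 + 3*s + 1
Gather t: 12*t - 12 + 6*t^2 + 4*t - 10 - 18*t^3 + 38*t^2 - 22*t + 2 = -18*t^3 + 44*t^2 - 6*t - 20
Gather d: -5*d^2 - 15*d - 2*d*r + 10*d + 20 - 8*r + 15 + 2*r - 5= -5*d^2 + d*(-2*r - 5) - 6*r + 30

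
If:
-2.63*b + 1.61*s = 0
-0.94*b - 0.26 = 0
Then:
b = -0.28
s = -0.45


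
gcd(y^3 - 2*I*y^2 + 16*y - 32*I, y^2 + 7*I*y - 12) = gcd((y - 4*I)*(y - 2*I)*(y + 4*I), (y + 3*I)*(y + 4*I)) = y + 4*I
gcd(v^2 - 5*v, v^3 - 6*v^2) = v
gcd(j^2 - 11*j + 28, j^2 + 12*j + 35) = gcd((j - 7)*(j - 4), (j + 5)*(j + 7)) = 1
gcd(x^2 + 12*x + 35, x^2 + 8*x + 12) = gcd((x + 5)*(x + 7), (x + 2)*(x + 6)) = 1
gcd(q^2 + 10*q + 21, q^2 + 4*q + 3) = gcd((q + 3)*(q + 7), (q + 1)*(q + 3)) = q + 3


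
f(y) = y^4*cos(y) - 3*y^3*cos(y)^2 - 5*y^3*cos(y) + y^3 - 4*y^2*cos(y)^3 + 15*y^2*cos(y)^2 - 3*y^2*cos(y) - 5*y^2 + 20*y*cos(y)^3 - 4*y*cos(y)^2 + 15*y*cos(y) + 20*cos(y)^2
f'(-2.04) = -70.36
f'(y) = -y^4*sin(y) + 6*y^3*sin(y)*cos(y) + 5*y^3*sin(y) + 4*y^3*cos(y) + 12*y^2*sin(y)*cos(y)^2 - 30*y^2*sin(y)*cos(y) + 3*y^2*sin(y) - 9*y^2*cos(y)^2 - 15*y^2*cos(y) + 3*y^2 - 60*y*sin(y)*cos(y)^2 + 8*y*sin(y)*cos(y) - 15*y*sin(y) - 8*y*cos(y)^3 + 30*y*cos(y)^2 - 6*y*cos(y) - 10*y - 40*sin(y)*cos(y) + 20*cos(y)^3 - 4*cos(y)^2 + 15*cos(y)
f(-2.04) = -7.80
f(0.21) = 25.39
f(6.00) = 101.61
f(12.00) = 8627.41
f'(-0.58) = 20.73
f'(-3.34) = 241.32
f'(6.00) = 154.38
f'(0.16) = 22.52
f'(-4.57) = -390.43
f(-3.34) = 89.57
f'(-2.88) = -106.18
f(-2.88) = 112.78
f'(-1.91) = -36.27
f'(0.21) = 18.72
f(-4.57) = -297.52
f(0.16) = 24.36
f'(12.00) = 6765.06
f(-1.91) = -14.68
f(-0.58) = 2.89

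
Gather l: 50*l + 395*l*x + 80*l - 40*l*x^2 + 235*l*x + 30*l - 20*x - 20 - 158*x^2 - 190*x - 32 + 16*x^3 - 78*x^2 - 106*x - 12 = l*(-40*x^2 + 630*x + 160) + 16*x^3 - 236*x^2 - 316*x - 64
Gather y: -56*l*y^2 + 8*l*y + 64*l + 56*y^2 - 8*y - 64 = 64*l + y^2*(56 - 56*l) + y*(8*l - 8) - 64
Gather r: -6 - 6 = -12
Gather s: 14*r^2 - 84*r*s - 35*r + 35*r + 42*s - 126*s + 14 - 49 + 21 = 14*r^2 + s*(-84*r - 84) - 14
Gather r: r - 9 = r - 9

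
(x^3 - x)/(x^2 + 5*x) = (x^2 - 1)/(x + 5)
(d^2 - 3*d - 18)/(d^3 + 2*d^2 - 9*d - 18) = (d - 6)/(d^2 - d - 6)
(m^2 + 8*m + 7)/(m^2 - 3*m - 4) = (m + 7)/(m - 4)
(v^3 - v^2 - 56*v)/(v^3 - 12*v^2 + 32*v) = (v + 7)/(v - 4)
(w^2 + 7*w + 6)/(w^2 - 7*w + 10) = (w^2 + 7*w + 6)/(w^2 - 7*w + 10)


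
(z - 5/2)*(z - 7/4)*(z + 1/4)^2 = z^4 - 15*z^3/4 + 37*z^2/16 + 123*z/64 + 35/128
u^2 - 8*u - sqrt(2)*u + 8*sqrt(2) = (u - 8)*(u - sqrt(2))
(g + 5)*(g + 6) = g^2 + 11*g + 30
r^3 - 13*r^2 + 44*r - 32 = (r - 8)*(r - 4)*(r - 1)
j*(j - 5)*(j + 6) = j^3 + j^2 - 30*j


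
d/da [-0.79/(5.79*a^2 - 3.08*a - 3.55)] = (9.1482*a - 2.4332)/(-5.79*a^2 + 3.08*a + 3.55)^2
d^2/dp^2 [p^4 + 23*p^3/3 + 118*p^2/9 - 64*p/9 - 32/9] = 12*p^2 + 46*p + 236/9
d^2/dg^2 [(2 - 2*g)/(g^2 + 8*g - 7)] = 4*(-4*(g - 1)*(g + 4)^2 + (3*g + 7)*(g^2 + 8*g - 7))/(g^2 + 8*g - 7)^3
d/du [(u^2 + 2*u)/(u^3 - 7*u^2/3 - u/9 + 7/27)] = 27*(-27*u^4 - 108*u^3 + 123*u^2 + 14*u + 14)/(729*u^6 - 3402*u^5 + 3807*u^4 + 756*u^3 - 873*u^2 - 42*u + 49)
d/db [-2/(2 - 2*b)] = -1/(b - 1)^2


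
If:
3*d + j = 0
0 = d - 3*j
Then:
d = 0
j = 0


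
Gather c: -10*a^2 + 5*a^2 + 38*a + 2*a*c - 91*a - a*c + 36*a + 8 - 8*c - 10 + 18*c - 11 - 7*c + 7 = -5*a^2 - 17*a + c*(a + 3) - 6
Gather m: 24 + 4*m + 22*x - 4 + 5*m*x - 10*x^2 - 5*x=m*(5*x + 4) - 10*x^2 + 17*x + 20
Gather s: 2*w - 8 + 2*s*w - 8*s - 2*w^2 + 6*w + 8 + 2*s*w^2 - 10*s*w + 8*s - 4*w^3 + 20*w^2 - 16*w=s*(2*w^2 - 8*w) - 4*w^3 + 18*w^2 - 8*w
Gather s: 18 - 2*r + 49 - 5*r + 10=77 - 7*r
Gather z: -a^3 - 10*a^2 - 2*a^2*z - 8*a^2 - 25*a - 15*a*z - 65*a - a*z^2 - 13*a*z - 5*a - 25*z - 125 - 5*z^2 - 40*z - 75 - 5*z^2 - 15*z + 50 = -a^3 - 18*a^2 - 95*a + z^2*(-a - 10) + z*(-2*a^2 - 28*a - 80) - 150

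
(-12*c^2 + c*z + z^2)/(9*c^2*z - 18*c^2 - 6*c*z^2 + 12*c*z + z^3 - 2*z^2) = (4*c + z)/(-3*c*z + 6*c + z^2 - 2*z)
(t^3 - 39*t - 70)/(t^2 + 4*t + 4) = (t^2 - 2*t - 35)/(t + 2)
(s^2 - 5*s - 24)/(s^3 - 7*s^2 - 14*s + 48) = 1/(s - 2)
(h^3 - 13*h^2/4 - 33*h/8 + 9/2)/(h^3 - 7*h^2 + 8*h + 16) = (8*h^2 + 6*h - 9)/(8*(h^2 - 3*h - 4))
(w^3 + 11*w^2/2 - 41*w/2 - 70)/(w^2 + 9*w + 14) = (w^2 - 3*w/2 - 10)/(w + 2)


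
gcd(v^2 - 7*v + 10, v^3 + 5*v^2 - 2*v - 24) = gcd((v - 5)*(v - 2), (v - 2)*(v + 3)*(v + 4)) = v - 2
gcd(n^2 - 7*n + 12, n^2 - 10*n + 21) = n - 3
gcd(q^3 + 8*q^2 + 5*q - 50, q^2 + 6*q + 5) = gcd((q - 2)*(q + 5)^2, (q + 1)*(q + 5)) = q + 5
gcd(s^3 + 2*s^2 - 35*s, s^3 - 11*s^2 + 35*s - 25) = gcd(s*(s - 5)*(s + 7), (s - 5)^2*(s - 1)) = s - 5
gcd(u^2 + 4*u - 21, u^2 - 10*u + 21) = u - 3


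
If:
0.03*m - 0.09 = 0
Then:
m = 3.00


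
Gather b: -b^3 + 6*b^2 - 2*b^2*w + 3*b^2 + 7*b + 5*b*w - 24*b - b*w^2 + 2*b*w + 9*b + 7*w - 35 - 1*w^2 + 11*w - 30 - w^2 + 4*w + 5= -b^3 + b^2*(9 - 2*w) + b*(-w^2 + 7*w - 8) - 2*w^2 + 22*w - 60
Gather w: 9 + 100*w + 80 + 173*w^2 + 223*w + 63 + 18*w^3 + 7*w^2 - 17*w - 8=18*w^3 + 180*w^2 + 306*w + 144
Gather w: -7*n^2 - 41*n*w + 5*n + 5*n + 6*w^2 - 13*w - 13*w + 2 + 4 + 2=-7*n^2 + 10*n + 6*w^2 + w*(-41*n - 26) + 8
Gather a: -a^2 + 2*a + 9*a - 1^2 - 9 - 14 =-a^2 + 11*a - 24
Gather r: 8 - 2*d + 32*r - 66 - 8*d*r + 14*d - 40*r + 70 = 12*d + r*(-8*d - 8) + 12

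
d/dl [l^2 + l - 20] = 2*l + 1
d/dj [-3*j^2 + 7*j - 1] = 7 - 6*j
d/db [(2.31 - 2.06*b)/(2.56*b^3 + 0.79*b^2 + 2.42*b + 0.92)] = (10.5472*b^3 - 16.1134*b^2 - 3.6498*b - 7.4854)/(6.5536*b^6 + 4.0448*b^5 + 13.0145*b^4 + 8.534*b^3 + 7.31*b^2 + 4.4528*b + 0.8464)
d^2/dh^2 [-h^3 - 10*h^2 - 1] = -6*h - 20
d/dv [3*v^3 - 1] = 9*v^2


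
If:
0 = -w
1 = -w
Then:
No Solution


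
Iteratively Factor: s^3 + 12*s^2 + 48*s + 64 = (s + 4)*(s^2 + 8*s + 16) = (s + 4)^2*(s + 4)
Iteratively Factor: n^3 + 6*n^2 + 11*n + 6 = (n + 3)*(n^2 + 3*n + 2) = (n + 2)*(n + 3)*(n + 1)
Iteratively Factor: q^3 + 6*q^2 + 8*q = (q + 2)*(q^2 + 4*q) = q*(q + 2)*(q + 4)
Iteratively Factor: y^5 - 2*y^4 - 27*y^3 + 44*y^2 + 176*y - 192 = (y - 1)*(y^4 - y^3 - 28*y^2 + 16*y + 192) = (y - 4)*(y - 1)*(y^3 + 3*y^2 - 16*y - 48) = (y - 4)*(y - 1)*(y + 3)*(y^2 - 16) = (y - 4)^2*(y - 1)*(y + 3)*(y + 4)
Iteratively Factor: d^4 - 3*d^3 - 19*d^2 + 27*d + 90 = (d + 3)*(d^3 - 6*d^2 - d + 30) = (d - 5)*(d + 3)*(d^2 - d - 6) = (d - 5)*(d - 3)*(d + 3)*(d + 2)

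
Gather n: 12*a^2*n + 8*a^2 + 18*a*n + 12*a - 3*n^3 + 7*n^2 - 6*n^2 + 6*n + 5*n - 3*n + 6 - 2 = 8*a^2 + 12*a - 3*n^3 + n^2 + n*(12*a^2 + 18*a + 8) + 4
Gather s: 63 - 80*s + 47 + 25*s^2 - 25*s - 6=25*s^2 - 105*s + 104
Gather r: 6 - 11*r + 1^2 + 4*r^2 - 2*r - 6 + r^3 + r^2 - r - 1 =r^3 + 5*r^2 - 14*r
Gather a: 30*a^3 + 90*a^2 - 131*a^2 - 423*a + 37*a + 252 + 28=30*a^3 - 41*a^2 - 386*a + 280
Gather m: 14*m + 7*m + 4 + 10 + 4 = 21*m + 18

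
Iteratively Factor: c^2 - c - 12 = (c - 4)*(c + 3)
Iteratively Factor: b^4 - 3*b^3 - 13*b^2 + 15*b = (b + 3)*(b^3 - 6*b^2 + 5*b) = (b - 1)*(b + 3)*(b^2 - 5*b) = (b - 5)*(b - 1)*(b + 3)*(b)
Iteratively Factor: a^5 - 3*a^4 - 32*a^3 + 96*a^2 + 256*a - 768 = (a + 4)*(a^4 - 7*a^3 - 4*a^2 + 112*a - 192) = (a - 4)*(a + 4)*(a^3 - 3*a^2 - 16*a + 48) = (a - 4)*(a - 3)*(a + 4)*(a^2 - 16) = (a - 4)*(a - 3)*(a + 4)^2*(a - 4)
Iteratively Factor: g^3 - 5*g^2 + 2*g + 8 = (g + 1)*(g^2 - 6*g + 8) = (g - 4)*(g + 1)*(g - 2)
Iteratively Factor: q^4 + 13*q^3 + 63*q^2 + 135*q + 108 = (q + 3)*(q^3 + 10*q^2 + 33*q + 36) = (q + 3)*(q + 4)*(q^2 + 6*q + 9) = (q + 3)^2*(q + 4)*(q + 3)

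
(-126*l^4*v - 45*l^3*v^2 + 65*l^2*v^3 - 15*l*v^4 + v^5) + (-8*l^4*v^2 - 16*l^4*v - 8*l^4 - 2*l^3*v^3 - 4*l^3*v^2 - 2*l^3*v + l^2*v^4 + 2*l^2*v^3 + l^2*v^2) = -8*l^4*v^2 - 142*l^4*v - 8*l^4 - 2*l^3*v^3 - 49*l^3*v^2 - 2*l^3*v + l^2*v^4 + 67*l^2*v^3 + l^2*v^2 - 15*l*v^4 + v^5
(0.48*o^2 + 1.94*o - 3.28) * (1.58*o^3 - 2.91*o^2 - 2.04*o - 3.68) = 0.7584*o^5 + 1.6684*o^4 - 11.807*o^3 + 3.8208*o^2 - 0.448*o + 12.0704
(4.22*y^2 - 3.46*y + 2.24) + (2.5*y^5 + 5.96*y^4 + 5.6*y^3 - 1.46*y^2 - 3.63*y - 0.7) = 2.5*y^5 + 5.96*y^4 + 5.6*y^3 + 2.76*y^2 - 7.09*y + 1.54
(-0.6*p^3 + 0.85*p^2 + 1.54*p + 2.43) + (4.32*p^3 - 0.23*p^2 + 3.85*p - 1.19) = 3.72*p^3 + 0.62*p^2 + 5.39*p + 1.24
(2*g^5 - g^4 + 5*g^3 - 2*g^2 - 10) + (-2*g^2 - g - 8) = 2*g^5 - g^4 + 5*g^3 - 4*g^2 - g - 18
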